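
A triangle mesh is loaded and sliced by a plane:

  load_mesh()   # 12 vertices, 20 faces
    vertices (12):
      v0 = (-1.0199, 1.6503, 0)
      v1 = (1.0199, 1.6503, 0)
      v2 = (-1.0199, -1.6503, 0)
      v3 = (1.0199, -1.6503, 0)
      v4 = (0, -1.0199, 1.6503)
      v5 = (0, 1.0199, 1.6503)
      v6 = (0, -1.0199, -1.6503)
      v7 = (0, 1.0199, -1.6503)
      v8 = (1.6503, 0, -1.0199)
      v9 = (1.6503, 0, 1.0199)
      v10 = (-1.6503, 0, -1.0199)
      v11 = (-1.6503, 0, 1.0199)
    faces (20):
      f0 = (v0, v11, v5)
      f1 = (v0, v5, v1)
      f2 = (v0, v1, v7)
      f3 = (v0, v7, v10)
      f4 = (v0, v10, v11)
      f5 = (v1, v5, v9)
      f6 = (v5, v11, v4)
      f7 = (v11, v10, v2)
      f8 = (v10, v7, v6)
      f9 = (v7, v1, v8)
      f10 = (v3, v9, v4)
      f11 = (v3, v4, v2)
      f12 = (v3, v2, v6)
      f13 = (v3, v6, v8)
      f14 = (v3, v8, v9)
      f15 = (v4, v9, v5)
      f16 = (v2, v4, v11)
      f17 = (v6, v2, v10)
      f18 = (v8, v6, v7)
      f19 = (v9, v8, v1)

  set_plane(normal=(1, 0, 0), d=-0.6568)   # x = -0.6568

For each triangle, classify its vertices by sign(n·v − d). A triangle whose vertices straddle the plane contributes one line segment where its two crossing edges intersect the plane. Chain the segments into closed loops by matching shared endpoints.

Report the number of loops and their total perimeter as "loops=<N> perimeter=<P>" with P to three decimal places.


Straddling triangles (10 of 20):
  (v0,v11,v5) [--+] → (-0.6568, 0.613992, 1.39941)–(-0.6568, 1.42587, 0.587532)  len=1.1482
  (v0,v5,v1) [-++] → (-0.6568, 1.42587, 0.587532)–(-0.6568, 1.6503, 0)  len=0.6289
  (v0,v1,v7) [-++] → (-0.6568, 1.6503, 0)–(-0.6568, 1.42587, -0.587532)  len=0.6289
  (v0,v7,v10) [-+-] → (-0.6568, 1.42587, -0.587532)–(-0.6568, 0.613992, -1.39941)  len=1.1482
  (v5,v11,v4) [+-+] → (-0.6568, 0.613992, 1.39941)–(-0.6568, -0.613992, 1.39941)  len=1.2280
  (v10,v7,v6) [-++] → (-0.6568, 0.613992, -1.39941)–(-0.6568, -0.613992, -1.39941)  len=1.2280
  (v3,v4,v2) [++-] → (-0.6568, -1.42587, 0.587532)–(-0.6568, -1.6503, 0)  len=0.6289
  (v3,v2,v6) [+-+] → (-0.6568, -1.6503, 0)–(-0.6568, -1.42587, -0.587532)  len=0.6289
  (v2,v4,v11) [-+-] → (-0.6568, -1.42587, 0.587532)–(-0.6568, -0.613992, 1.39941)  len=1.1482
  (v6,v2,v10) [+--] → (-0.6568, -1.42587, -0.587532)–(-0.6568, -0.613992, -1.39941)  len=1.1482

Chained into 1 loop(s):
  loop 1: 10 segments, perimeter = 9.5644
Total perimeter = 9.564

loops=1 perimeter=9.564


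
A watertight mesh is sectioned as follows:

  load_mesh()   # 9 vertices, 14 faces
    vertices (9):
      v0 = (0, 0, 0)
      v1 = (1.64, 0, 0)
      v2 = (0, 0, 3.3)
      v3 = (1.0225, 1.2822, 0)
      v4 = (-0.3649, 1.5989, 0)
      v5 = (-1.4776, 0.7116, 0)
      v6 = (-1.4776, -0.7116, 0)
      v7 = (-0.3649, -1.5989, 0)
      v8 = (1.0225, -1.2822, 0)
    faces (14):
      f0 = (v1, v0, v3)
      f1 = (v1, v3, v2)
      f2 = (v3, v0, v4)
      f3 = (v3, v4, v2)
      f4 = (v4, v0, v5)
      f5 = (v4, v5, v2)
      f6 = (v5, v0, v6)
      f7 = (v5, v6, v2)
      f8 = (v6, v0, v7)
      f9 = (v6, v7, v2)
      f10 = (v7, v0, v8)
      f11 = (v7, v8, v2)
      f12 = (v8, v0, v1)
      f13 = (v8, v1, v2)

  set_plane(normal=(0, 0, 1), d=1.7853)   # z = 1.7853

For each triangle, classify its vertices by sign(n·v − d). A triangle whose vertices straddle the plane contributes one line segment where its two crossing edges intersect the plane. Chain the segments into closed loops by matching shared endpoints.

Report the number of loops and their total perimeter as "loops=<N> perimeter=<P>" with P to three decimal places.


loops=1 perimeter=4.573

Straddling triangles (7 of 14):
  (v1,v3,v2) [--+] → (0.469327, 0.58853, 1.7853)–(0.75276, 0, 1.7853)  len=0.6532
  (v3,v4,v2) [--+] → (-0.167489, 0.733895, 1.7853)–(0.469327, 0.58853, 1.7853)  len=0.6532
  (v4,v5,v2) [--+] → (-0.678218, 0.326624, 1.7853)–(-0.167489, 0.733895, 1.7853)  len=0.6532
  (v5,v6,v2) [--+] → (-0.678218, -0.326624, 1.7853)–(-0.678218, 0.326624, 1.7853)  len=0.6532
  (v6,v7,v2) [--+] → (-0.167489, -0.733895, 1.7853)–(-0.678218, -0.326624, 1.7853)  len=0.6532
  (v7,v8,v2) [--+] → (0.469327, -0.58853, 1.7853)–(-0.167489, -0.733895, 1.7853)  len=0.6532
  (v8,v1,v2) [--+] → (0.75276, 0, 1.7853)–(0.469327, -0.58853, 1.7853)  len=0.6532

Chained into 1 loop(s):
  loop 1: 7 segments, perimeter = 4.5726
Total perimeter = 4.573


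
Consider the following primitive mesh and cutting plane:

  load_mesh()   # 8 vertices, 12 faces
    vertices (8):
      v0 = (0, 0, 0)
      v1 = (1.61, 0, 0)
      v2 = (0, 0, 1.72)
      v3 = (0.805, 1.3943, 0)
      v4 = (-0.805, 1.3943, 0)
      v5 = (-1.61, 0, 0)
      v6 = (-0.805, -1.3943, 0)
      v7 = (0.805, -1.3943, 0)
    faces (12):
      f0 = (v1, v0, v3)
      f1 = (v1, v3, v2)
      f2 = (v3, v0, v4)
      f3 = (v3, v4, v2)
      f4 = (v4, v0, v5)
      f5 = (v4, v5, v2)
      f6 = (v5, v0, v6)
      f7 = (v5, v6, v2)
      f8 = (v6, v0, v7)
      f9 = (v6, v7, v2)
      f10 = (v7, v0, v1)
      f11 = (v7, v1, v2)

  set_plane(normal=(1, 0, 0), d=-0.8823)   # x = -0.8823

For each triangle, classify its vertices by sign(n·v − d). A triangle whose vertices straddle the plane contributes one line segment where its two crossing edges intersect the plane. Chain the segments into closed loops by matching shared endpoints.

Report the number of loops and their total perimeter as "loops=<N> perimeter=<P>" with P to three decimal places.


loops=1 perimeter=5.483

Straddling triangles (4 of 12):
  (v4,v0,v5) [++-] → (-0.8823, 0, 0)–(-0.8823, 1.26041, 0)  len=1.2604
  (v4,v5,v2) [+-+] → (-0.8823, 1.26041, 0)–(-0.8823, 0, 0.777419)  len=1.4809
  (v5,v0,v6) [-++] → (-0.8823, 0, 0)–(-0.8823, -1.26041, 0)  len=1.2604
  (v5,v6,v2) [-++] → (-0.8823, -1.26041, 0)–(-0.8823, 0, 0.777419)  len=1.4809

Chained into 1 loop(s):
  loop 1: 4 segments, perimeter = 5.4826
Total perimeter = 5.483


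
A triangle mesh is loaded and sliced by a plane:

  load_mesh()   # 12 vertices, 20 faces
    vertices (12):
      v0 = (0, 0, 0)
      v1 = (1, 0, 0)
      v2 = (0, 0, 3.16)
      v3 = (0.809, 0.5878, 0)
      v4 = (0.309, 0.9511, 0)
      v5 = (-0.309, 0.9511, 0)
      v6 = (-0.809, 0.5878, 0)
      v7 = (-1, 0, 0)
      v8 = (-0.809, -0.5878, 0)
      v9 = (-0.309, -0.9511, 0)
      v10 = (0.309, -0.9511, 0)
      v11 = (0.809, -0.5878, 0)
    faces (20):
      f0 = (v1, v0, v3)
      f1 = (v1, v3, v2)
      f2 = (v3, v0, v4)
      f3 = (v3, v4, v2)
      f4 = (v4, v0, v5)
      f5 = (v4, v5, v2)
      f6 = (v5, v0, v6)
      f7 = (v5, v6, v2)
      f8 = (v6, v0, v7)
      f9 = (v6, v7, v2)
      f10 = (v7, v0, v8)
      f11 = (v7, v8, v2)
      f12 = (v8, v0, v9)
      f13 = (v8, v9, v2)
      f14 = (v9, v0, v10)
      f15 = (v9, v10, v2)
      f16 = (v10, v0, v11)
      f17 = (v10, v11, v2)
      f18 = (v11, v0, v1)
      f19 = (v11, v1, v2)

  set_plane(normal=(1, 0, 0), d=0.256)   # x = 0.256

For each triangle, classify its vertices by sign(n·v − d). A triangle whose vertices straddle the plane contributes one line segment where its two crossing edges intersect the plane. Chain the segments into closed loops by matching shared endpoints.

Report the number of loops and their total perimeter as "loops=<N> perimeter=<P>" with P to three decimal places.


Straddling triangles (12 of 20):
  (v1,v0,v3) [+-+] → (0.256, 0, 0)–(0.256, 0.186003, 0)  len=0.1860
  (v1,v3,v2) [++-] → (0.256, 0.186003, 2.16005)–(0.256, 0, 2.35104)  len=0.2666
  (v3,v0,v4) [+-+] → (0.256, 0.186003, 0)–(0.256, 0.787966, 0)  len=0.6020
  (v3,v4,v2) [++-] → (0.256, 0.787966, 0.542006)–(0.256, 0.186003, 2.16005)  len=1.7264
  (v4,v0,v5) [+--] → (0.256, 0.787966, 0)–(0.256, 0.9511, 0)  len=0.1631
  (v4,v5,v2) [+--] → (0.256, 0.9511, 0)–(0.256, 0.787966, 0.542006)  len=0.5660
  (v9,v0,v10) [--+] → (0.256, -0.787966, 0)–(0.256, -0.9511, 0)  len=0.1631
  (v9,v10,v2) [-+-] → (0.256, -0.9511, 0)–(0.256, -0.787966, 0.542006)  len=0.5660
  (v10,v0,v11) [+-+] → (0.256, -0.787966, 0)–(0.256, -0.186003, 0)  len=0.6020
  (v10,v11,v2) [++-] → (0.256, -0.186003, 2.16005)–(0.256, -0.787966, 0.542006)  len=1.7264
  (v11,v0,v1) [+-+] → (0.256, -0.186003, 0)–(0.256, 0, 0)  len=0.1860
  (v11,v1,v2) [++-] → (0.256, 0, 2.35104)–(0.256, -0.186003, 2.16005)  len=0.2666

Chained into 1 loop(s):
  loop 1: 12 segments, perimeter = 7.0202
Total perimeter = 7.020

loops=1 perimeter=7.020


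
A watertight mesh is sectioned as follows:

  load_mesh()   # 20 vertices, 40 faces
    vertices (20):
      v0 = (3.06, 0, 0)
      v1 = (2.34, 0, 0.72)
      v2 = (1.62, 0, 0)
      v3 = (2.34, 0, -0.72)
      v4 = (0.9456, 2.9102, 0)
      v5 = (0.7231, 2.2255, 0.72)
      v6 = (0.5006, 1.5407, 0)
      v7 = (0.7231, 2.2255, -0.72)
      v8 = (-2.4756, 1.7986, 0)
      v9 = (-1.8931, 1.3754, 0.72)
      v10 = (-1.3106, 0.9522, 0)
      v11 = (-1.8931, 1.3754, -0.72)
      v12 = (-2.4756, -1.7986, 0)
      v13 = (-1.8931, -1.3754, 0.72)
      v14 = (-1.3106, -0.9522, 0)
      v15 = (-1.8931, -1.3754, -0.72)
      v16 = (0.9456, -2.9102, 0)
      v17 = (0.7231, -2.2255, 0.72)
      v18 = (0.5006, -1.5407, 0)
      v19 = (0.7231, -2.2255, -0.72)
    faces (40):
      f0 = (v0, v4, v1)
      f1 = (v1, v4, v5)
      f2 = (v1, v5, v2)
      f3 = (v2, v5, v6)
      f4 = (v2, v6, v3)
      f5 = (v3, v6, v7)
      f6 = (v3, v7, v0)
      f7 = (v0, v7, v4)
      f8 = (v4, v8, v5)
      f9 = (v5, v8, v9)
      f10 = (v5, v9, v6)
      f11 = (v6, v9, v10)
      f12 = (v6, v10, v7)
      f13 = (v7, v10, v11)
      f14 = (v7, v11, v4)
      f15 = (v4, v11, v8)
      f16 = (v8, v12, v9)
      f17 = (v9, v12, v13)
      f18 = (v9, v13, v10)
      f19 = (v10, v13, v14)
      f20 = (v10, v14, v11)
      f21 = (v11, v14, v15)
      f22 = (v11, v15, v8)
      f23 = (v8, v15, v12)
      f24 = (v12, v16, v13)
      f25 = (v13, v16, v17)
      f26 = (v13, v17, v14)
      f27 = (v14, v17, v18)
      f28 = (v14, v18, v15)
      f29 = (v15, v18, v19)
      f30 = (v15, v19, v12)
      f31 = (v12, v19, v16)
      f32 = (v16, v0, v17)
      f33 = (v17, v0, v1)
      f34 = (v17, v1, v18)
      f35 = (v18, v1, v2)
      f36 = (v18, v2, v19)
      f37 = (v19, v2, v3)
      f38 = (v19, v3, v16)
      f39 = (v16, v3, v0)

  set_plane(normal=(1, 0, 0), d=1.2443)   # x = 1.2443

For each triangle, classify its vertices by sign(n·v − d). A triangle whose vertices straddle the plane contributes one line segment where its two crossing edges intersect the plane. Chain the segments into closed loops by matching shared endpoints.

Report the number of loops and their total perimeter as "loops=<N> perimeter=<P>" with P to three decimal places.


loops=2 perimeter=9.799

Straddling triangles (16 of 40):
  (v0,v4,v1) [+-+] → (1.2443, 2.49908, 0)–(1.2443, 2.28679, 0.154234)  len=0.2624
  (v1,v4,v5) [+--] → (1.2443, 2.28679, 0.154234)–(1.2443, 1.50812, 0.72)  len=0.9625
  (v1,v5,v2) [+-+] → (1.2443, 1.50812, 0.72)–(1.2443, 0.932234, 0.301599)  len=0.7118
  (v2,v5,v6) [+--] → (1.2443, 0.932234, 0.301599)–(1.2443, 0.517099, 0)  len=0.5131
  (v2,v6,v3) [+-+] → (1.2443, 0.517099, 0)–(1.2443, 0.917769, -0.291108)  len=0.4953
  (v3,v6,v7) [+--] → (1.2443, 0.917769, -0.291108)–(1.2443, 1.50812, -0.72)  len=0.7297
  (v3,v7,v0) [+-+] → (1.2443, 1.50812, -0.72)–(1.2443, 1.72915, -0.559418)  len=0.2732
  (v0,v7,v4) [+--] → (1.2443, 1.72915, -0.559418)–(1.2443, 2.49908, 0)  len=0.9517
  (v16,v0,v17) [-+-] → (1.2443, -2.49908, 0)–(1.2443, -1.72915, 0.559418)  len=0.9517
  (v17,v0,v1) [-++] → (1.2443, -1.72915, 0.559418)–(1.2443, -1.50812, 0.72)  len=0.2732
  (v17,v1,v18) [-+-] → (1.2443, -1.50812, 0.72)–(1.2443, -0.917769, 0.291108)  len=0.7297
  (v18,v1,v2) [-++] → (1.2443, -0.917769, 0.291108)–(1.2443, -0.517099, 0)  len=0.4953
  (v18,v2,v19) [-+-] → (1.2443, -0.517099, 0)–(1.2443, -0.932234, -0.301599)  len=0.5131
  (v19,v2,v3) [-++] → (1.2443, -0.932234, -0.301599)–(1.2443, -1.50812, -0.72)  len=0.7118
  (v19,v3,v16) [-+-] → (1.2443, -1.50812, -0.72)–(1.2443, -2.28679, -0.154234)  len=0.9625
  (v16,v3,v0) [-++] → (1.2443, -2.28679, -0.154234)–(1.2443, -2.49908, 0)  len=0.2624

Chained into 2 loop(s):
  loop 1: 8 segments, perimeter = 4.8997
  loop 2: 8 segments, perimeter = 4.8997
Total perimeter = 9.799


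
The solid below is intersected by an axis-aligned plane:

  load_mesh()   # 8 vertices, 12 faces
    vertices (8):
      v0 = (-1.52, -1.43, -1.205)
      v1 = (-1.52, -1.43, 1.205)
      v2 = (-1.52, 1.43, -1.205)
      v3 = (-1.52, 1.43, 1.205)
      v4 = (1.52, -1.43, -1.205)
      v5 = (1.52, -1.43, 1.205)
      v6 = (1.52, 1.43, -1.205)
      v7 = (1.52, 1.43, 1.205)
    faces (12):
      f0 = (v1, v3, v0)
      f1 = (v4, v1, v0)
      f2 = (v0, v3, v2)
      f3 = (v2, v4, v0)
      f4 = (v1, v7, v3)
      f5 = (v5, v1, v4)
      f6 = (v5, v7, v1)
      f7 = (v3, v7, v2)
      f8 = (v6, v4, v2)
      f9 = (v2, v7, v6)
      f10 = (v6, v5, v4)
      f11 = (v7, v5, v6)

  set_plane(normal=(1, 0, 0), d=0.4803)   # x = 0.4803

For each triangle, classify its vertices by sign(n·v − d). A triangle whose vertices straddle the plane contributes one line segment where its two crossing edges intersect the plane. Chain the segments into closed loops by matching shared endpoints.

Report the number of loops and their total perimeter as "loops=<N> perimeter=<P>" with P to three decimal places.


Straddling triangles (8 of 12):
  (v4,v1,v0) [+--] → (0.4803, -1.43, -0.380764)–(0.4803, -1.43, -1.205)  len=0.8242
  (v2,v4,v0) [-+-] → (0.4803, -0.451861, -1.205)–(0.4803, -1.43, -1.205)  len=0.9781
  (v1,v7,v3) [-+-] → (0.4803, 0.451861, 1.205)–(0.4803, 1.43, 1.205)  len=0.9781
  (v5,v1,v4) [+-+] → (0.4803, -1.43, 1.205)–(0.4803, -1.43, -0.380764)  len=1.5858
  (v5,v7,v1) [++-] → (0.4803, 0.451861, 1.205)–(0.4803, -1.43, 1.205)  len=1.8819
  (v3,v7,v2) [-+-] → (0.4803, 1.43, 1.205)–(0.4803, 1.43, 0.380764)  len=0.8242
  (v6,v4,v2) [++-] → (0.4803, -0.451861, -1.205)–(0.4803, 1.43, -1.205)  len=1.8819
  (v2,v7,v6) [-++] → (0.4803, 1.43, 0.380764)–(0.4803, 1.43, -1.205)  len=1.5858

Chained into 1 loop(s):
  loop 1: 8 segments, perimeter = 10.5400
Total perimeter = 10.540

loops=1 perimeter=10.540


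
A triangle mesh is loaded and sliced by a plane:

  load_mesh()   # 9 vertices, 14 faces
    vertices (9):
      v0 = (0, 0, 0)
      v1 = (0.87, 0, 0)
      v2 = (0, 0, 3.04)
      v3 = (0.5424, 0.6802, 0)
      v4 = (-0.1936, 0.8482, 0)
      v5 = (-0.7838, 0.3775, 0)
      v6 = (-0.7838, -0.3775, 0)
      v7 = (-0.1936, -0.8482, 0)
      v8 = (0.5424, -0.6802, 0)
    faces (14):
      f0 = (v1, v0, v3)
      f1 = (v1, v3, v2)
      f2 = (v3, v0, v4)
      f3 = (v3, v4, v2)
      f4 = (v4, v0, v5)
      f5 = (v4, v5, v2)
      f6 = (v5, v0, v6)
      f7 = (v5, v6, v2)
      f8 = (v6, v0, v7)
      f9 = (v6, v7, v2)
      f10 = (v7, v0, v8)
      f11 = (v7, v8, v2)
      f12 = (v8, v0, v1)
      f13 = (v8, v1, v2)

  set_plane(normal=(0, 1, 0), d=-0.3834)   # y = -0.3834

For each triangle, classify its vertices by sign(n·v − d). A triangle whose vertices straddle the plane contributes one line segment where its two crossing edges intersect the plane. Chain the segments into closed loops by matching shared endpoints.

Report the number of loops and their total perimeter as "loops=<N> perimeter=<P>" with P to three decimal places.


Straddling triangles (6 of 14):
  (v6,v0,v7) [++-] → (-0.0875103, -0.3834, 0)–(-0.776402, -0.3834, 0)  len=0.6889
  (v6,v7,v2) [+-+] → (-0.776402, -0.3834, 0)–(-0.0875103, -0.3834, 1.66587)  len=1.8027
  (v7,v0,v8) [-+-] → (-0.0875103, -0.3834, 0)–(0.305728, -0.3834, 0)  len=0.3932
  (v7,v8,v2) [--+] → (0.305728, -0.3834, 1.32648)–(-0.0875103, -0.3834, 1.66587)  len=0.5194
  (v8,v0,v1) [-++] → (0.305728, -0.3834, 0)–(0.685346, -0.3834, 0)  len=0.3796
  (v8,v1,v2) [-++] → (0.685346, -0.3834, 0)–(0.305728, -0.3834, 1.32648)  len=1.3797

Chained into 1 loop(s):
  loop 1: 6 segments, perimeter = 5.1636
Total perimeter = 5.164

loops=1 perimeter=5.164


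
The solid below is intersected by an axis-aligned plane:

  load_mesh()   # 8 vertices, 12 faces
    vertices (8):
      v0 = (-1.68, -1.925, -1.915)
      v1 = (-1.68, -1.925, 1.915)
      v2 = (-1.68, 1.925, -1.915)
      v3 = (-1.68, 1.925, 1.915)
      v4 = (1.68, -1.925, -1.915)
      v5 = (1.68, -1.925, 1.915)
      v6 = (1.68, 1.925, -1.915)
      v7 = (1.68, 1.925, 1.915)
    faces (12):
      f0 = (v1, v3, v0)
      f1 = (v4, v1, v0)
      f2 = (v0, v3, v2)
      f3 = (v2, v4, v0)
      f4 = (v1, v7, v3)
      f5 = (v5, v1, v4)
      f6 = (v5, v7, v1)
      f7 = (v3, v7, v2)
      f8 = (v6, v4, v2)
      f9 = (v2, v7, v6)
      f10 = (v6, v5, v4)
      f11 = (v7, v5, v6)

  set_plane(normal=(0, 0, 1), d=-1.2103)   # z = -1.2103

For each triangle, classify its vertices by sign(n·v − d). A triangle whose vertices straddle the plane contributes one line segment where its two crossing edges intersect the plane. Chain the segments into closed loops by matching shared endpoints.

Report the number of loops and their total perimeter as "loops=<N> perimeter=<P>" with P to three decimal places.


loops=1 perimeter=14.420

Straddling triangles (8 of 12):
  (v1,v3,v0) [++-] → (-1.68, -1.21662, -1.2103)–(-1.68, -1.925, -1.2103)  len=0.7084
  (v4,v1,v0) [-+-] → (1.06178, -1.925, -1.2103)–(-1.68, -1.925, -1.2103)  len=2.7418
  (v0,v3,v2) [-+-] → (-1.68, -1.21662, -1.2103)–(-1.68, 1.925, -1.2103)  len=3.1416
  (v5,v1,v4) [++-] → (1.06178, -1.925, -1.2103)–(1.68, -1.925, -1.2103)  len=0.6182
  (v3,v7,v2) [++-] → (-1.06178, 1.925, -1.2103)–(-1.68, 1.925, -1.2103)  len=0.6182
  (v2,v7,v6) [-+-] → (-1.06178, 1.925, -1.2103)–(1.68, 1.925, -1.2103)  len=2.7418
  (v6,v5,v4) [-+-] → (1.68, 1.21662, -1.2103)–(1.68, -1.925, -1.2103)  len=3.1416
  (v7,v5,v6) [++-] → (1.68, 1.21662, -1.2103)–(1.68, 1.925, -1.2103)  len=0.7084

Chained into 1 loop(s):
  loop 1: 8 segments, perimeter = 14.4200
Total perimeter = 14.420


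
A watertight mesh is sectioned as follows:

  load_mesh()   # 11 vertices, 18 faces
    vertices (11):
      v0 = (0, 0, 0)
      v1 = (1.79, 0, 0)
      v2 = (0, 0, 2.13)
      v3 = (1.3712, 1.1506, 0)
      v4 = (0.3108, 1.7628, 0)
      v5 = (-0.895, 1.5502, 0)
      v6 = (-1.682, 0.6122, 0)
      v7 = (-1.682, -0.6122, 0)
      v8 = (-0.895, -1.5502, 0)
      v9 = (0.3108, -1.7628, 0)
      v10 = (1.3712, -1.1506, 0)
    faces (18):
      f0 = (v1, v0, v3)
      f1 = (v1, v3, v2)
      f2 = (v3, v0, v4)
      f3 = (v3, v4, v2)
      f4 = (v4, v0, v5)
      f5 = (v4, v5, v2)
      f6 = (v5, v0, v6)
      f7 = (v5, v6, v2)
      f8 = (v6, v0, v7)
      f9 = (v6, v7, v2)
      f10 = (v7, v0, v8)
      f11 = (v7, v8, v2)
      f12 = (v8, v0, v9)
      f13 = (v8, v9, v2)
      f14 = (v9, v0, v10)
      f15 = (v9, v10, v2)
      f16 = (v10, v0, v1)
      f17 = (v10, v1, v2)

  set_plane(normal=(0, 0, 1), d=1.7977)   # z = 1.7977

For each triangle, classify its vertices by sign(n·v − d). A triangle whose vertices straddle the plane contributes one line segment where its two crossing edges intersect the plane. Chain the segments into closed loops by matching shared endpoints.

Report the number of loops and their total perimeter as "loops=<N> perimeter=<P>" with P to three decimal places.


Straddling triangles (9 of 18):
  (v1,v3,v2) [--+] → (0.21392, 0.179504, 1.7977)–(0.279257, 0, 1.7977)  len=0.1910
  (v3,v4,v2) [--+] → (0.0484877, 0.275013, 1.7977)–(0.21392, 0.179504, 1.7977)  len=0.1910
  (v4,v5,v2) [--+] → (-0.139628, 0.241846, 1.7977)–(0.0484877, 0.275013, 1.7977)  len=0.1910
  (v5,v6,v2) [--+] → (-0.262408, 0.0955089, 1.7977)–(-0.139628, 0.241846, 1.7977)  len=0.1910
  (v6,v7,v2) [--+] → (-0.262408, -0.0955089, 1.7977)–(-0.262408, 0.0955089, 1.7977)  len=0.1910
  (v7,v8,v2) [--+] → (-0.139628, -0.241846, 1.7977)–(-0.262408, -0.0955089, 1.7977)  len=0.1910
  (v8,v9,v2) [--+] → (0.0484877, -0.275013, 1.7977)–(-0.139628, -0.241846, 1.7977)  len=0.1910
  (v9,v10,v2) [--+] → (0.21392, -0.179504, 1.7977)–(0.0484877, -0.275013, 1.7977)  len=0.1910
  (v10,v1,v2) [--+] → (0.279257, 0, 1.7977)–(0.21392, -0.179504, 1.7977)  len=0.1910

Chained into 1 loop(s):
  loop 1: 9 segments, perimeter = 1.7192
Total perimeter = 1.719

loops=1 perimeter=1.719


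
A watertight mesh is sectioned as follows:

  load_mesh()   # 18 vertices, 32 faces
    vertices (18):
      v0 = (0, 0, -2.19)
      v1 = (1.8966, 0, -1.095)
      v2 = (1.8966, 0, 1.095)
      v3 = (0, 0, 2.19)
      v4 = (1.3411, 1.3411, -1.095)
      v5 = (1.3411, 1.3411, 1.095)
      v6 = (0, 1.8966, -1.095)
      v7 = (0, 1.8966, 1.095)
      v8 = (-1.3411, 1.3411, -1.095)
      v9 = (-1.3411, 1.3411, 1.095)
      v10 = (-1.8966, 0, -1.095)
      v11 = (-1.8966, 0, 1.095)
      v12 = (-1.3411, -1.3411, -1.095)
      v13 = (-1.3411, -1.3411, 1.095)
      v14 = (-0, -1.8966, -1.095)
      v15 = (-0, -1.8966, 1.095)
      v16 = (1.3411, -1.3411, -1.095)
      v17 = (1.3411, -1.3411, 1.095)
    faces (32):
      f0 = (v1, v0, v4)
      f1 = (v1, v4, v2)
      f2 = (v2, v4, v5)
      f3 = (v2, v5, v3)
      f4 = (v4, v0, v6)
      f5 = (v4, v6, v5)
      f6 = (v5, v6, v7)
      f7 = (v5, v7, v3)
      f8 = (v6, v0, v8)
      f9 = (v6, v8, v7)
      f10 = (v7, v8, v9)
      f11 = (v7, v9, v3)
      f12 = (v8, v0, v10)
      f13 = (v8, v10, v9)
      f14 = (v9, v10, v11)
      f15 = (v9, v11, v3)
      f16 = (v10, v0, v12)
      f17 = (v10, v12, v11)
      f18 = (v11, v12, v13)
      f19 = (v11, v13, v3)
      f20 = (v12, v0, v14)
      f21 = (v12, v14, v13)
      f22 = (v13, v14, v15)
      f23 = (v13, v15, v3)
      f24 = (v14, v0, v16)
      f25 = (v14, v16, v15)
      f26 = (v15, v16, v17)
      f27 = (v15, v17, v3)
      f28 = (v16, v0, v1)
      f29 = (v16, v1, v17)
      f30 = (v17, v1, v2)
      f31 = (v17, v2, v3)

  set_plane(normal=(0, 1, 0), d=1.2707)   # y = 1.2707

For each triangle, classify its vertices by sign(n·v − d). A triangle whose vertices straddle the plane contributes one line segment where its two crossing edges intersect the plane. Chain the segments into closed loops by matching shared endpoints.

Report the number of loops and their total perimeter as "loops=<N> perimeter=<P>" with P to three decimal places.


loops=1 perimeter=10.066

Straddling triangles (12 of 32):
  (v1,v0,v4) [--+] → (1.2707, 1.2707, -1.15248)–(1.37026, 1.2707, -1.095)  len=0.1150
  (v1,v4,v2) [-+-] → (1.37026, 1.2707, -1.095)–(1.37026, 1.2707, -0.980038)  len=0.1150
  (v2,v4,v5) [-++] → (1.37026, 1.2707, -0.980038)–(1.37026, 1.2707, 1.095)  len=2.0750
  (v2,v5,v3) [-+-] → (1.37026, 1.2707, 1.095)–(1.2707, 1.2707, 1.15248)  len=0.1150
  (v4,v0,v6) [+-+] → (1.2707, 1.2707, -1.15248)–(0, 1.2707, -1.45636)  len=1.3065
  (v5,v7,v3) [++-] → (0, 1.2707, 1.45636)–(1.2707, 1.2707, 1.15248)  len=1.3065
  (v6,v0,v8) [+-+] → (0, 1.2707, -1.45636)–(-1.2707, 1.2707, -1.15248)  len=1.3065
  (v7,v9,v3) [++-] → (-1.2707, 1.2707, 1.15248)–(0, 1.2707, 1.45636)  len=1.3065
  (v8,v0,v10) [+--] → (-1.2707, 1.2707, -1.15248)–(-1.37026, 1.2707, -1.095)  len=0.1150
  (v8,v10,v9) [+-+] → (-1.37026, 1.2707, -1.095)–(-1.37026, 1.2707, 0.980038)  len=2.0750
  (v9,v10,v11) [+--] → (-1.37026, 1.2707, 0.980038)–(-1.37026, 1.2707, 1.095)  len=0.1150
  (v9,v11,v3) [+--] → (-1.37026, 1.2707, 1.095)–(-1.2707, 1.2707, 1.15248)  len=0.1150

Chained into 1 loop(s):
  loop 1: 12 segments, perimeter = 10.0660
Total perimeter = 10.066


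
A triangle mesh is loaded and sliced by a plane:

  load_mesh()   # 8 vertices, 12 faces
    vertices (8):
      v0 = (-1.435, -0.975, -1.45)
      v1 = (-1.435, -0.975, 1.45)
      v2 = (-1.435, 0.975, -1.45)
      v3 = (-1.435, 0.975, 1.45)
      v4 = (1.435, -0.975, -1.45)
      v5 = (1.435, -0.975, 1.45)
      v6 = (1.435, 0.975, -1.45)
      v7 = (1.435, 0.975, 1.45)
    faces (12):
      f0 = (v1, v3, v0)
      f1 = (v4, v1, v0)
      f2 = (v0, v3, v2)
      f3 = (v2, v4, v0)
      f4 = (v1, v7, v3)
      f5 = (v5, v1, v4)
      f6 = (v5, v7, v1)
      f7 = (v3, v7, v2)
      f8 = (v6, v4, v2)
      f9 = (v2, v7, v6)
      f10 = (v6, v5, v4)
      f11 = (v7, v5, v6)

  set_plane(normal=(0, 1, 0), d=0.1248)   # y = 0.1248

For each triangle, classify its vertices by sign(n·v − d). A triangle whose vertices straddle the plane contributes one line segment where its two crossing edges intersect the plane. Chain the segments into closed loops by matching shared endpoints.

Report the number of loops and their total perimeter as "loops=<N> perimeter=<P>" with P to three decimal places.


loops=1 perimeter=11.540

Straddling triangles (8 of 12):
  (v1,v3,v0) [-+-] → (-1.435, 0.1248, 1.45)–(-1.435, 0.1248, 0.1856)  len=1.2644
  (v0,v3,v2) [-++] → (-1.435, 0.1248, 0.1856)–(-1.435, 0.1248, -1.45)  len=1.6356
  (v2,v4,v0) [+--] → (-0.18368, 0.1248, -1.45)–(-1.435, 0.1248, -1.45)  len=1.2513
  (v1,v7,v3) [-++] → (0.18368, 0.1248, 1.45)–(-1.435, 0.1248, 1.45)  len=1.6187
  (v5,v7,v1) [-+-] → (1.435, 0.1248, 1.45)–(0.18368, 0.1248, 1.45)  len=1.2513
  (v6,v4,v2) [+-+] → (1.435, 0.1248, -1.45)–(-0.18368, 0.1248, -1.45)  len=1.6187
  (v6,v5,v4) [+--] → (1.435, 0.1248, -0.1856)–(1.435, 0.1248, -1.45)  len=1.2644
  (v7,v5,v6) [+-+] → (1.435, 0.1248, 1.45)–(1.435, 0.1248, -0.1856)  len=1.6356

Chained into 1 loop(s):
  loop 1: 8 segments, perimeter = 11.5400
Total perimeter = 11.540


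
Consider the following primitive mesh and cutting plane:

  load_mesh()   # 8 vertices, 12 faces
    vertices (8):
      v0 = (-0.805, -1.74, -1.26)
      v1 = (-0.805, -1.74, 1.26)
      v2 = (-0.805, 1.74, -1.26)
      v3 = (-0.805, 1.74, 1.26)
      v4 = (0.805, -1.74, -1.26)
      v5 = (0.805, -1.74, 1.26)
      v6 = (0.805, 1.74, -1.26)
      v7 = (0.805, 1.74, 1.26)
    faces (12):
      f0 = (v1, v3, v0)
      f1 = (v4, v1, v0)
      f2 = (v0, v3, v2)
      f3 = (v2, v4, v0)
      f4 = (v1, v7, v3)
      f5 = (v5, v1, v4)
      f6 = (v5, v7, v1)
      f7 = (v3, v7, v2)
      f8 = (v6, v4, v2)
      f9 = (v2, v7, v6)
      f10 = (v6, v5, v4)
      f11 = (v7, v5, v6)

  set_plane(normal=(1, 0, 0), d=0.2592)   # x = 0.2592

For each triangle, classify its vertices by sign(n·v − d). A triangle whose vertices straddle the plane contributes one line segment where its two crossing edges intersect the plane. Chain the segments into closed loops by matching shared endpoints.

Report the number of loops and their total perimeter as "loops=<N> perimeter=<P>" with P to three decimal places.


Straddling triangles (8 of 12):
  (v4,v1,v0) [+--] → (0.2592, -1.74, -0.405704)–(0.2592, -1.74, -1.26)  len=0.8543
  (v2,v4,v0) [-+-] → (0.2592, -0.560258, -1.26)–(0.2592, -1.74, -1.26)  len=1.1797
  (v1,v7,v3) [-+-] → (0.2592, 0.560258, 1.26)–(0.2592, 1.74, 1.26)  len=1.1797
  (v5,v1,v4) [+-+] → (0.2592, -1.74, 1.26)–(0.2592, -1.74, -0.405704)  len=1.6657
  (v5,v7,v1) [++-] → (0.2592, 0.560258, 1.26)–(0.2592, -1.74, 1.26)  len=2.3003
  (v3,v7,v2) [-+-] → (0.2592, 1.74, 1.26)–(0.2592, 1.74, 0.405704)  len=0.8543
  (v6,v4,v2) [++-] → (0.2592, -0.560258, -1.26)–(0.2592, 1.74, -1.26)  len=2.3003
  (v2,v7,v6) [-++] → (0.2592, 1.74, 0.405704)–(0.2592, 1.74, -1.26)  len=1.6657

Chained into 1 loop(s):
  loop 1: 8 segments, perimeter = 12.0000
Total perimeter = 12.000

loops=1 perimeter=12.000


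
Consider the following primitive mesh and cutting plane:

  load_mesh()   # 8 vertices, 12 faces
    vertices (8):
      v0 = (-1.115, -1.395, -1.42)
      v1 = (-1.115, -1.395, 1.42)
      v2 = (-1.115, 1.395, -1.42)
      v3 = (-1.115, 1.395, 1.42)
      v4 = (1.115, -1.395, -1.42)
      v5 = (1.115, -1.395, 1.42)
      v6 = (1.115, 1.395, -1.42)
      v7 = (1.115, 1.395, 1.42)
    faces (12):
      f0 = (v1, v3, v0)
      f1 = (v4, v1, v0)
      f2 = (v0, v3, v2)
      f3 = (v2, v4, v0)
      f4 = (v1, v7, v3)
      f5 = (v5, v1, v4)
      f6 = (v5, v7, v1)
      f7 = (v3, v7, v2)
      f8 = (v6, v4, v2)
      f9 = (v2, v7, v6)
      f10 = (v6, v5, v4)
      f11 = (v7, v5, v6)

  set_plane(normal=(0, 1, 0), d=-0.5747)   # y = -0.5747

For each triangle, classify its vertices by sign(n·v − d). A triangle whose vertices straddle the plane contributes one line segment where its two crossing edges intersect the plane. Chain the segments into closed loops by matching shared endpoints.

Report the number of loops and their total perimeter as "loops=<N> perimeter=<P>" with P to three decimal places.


loops=1 perimeter=10.140

Straddling triangles (8 of 12):
  (v1,v3,v0) [-+-] → (-1.115, -0.5747, 1.42)–(-1.115, -0.5747, -0.584999)  len=2.0050
  (v0,v3,v2) [-++] → (-1.115, -0.5747, -0.584999)–(-1.115, -0.5747, -1.42)  len=0.8350
  (v2,v4,v0) [+--] → (0.459348, -0.5747, -1.42)–(-1.115, -0.5747, -1.42)  len=1.5743
  (v1,v7,v3) [-++] → (-0.459348, -0.5747, 1.42)–(-1.115, -0.5747, 1.42)  len=0.6557
  (v5,v7,v1) [-+-] → (1.115, -0.5747, 1.42)–(-0.459348, -0.5747, 1.42)  len=1.5743
  (v6,v4,v2) [+-+] → (1.115, -0.5747, -1.42)–(0.459348, -0.5747, -1.42)  len=0.6557
  (v6,v5,v4) [+--] → (1.115, -0.5747, 0.584999)–(1.115, -0.5747, -1.42)  len=2.0050
  (v7,v5,v6) [+-+] → (1.115, -0.5747, 1.42)–(1.115, -0.5747, 0.584999)  len=0.8350

Chained into 1 loop(s):
  loop 1: 8 segments, perimeter = 10.1400
Total perimeter = 10.140


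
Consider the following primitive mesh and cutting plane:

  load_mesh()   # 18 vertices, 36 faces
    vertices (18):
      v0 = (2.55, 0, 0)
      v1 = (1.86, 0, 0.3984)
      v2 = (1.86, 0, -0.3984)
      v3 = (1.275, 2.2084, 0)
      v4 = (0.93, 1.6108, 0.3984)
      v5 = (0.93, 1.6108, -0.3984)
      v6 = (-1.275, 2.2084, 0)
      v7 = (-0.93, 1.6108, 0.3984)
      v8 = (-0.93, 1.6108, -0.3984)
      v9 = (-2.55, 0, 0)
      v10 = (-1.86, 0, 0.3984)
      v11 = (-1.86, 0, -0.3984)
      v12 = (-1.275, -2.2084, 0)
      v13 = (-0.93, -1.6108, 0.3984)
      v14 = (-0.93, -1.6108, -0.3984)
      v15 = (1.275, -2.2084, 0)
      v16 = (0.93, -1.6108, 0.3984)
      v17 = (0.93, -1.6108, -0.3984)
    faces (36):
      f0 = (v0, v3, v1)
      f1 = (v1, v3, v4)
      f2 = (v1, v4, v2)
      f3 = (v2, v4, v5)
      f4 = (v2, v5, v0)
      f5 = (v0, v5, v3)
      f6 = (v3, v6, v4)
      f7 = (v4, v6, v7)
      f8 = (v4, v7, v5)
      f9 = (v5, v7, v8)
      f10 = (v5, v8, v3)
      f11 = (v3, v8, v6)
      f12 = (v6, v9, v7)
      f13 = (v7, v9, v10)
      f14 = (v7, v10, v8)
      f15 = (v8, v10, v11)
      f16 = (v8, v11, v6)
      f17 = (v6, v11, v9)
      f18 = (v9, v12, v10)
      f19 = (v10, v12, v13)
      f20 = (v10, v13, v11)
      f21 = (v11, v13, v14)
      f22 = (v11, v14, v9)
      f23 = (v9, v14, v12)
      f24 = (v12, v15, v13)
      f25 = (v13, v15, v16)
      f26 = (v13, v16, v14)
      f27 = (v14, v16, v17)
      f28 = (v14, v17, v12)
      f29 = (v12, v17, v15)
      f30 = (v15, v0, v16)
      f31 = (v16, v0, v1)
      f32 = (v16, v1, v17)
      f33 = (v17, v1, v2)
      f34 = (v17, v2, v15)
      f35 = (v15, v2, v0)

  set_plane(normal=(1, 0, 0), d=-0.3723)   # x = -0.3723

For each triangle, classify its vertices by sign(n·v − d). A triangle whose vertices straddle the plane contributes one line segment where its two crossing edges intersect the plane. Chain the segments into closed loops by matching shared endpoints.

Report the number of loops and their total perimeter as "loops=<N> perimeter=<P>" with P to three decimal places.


Straddling triangles (12 of 36):
  (v3,v6,v4) [+-+] → (-0.3723, 2.2084, 0)–(-0.3723, 1.96375, 0.1631)  len=0.2940
  (v4,v6,v7) [+--] → (-0.3723, 1.96375, 0.1631)–(-0.3723, 1.6108, 0.3984)  len=0.4242
  (v4,v7,v5) [+-+] → (-0.3723, 1.6108, 0.3984)–(-0.3723, 1.6108, 0.159489)  len=0.2389
  (v5,v7,v8) [+--] → (-0.3723, 1.6108, 0.159489)–(-0.3723, 1.6108, -0.3984)  len=0.5579
  (v5,v8,v3) [+-+] → (-0.3723, 1.6108, -0.3984)–(-0.3723, 1.76195, -0.297635)  len=0.1817
  (v3,v8,v6) [+--] → (-0.3723, 1.76195, -0.297635)–(-0.3723, 2.2084, 0)  len=0.5366
  (v12,v15,v13) [-+-] → (-0.3723, -2.2084, 0)–(-0.3723, -1.76195, 0.297635)  len=0.5366
  (v13,v15,v16) [-++] → (-0.3723, -1.76195, 0.297635)–(-0.3723, -1.6108, 0.3984)  len=0.1817
  (v13,v16,v14) [-+-] → (-0.3723, -1.6108, 0.3984)–(-0.3723, -1.6108, -0.159489)  len=0.5579
  (v14,v16,v17) [-++] → (-0.3723, -1.6108, -0.159489)–(-0.3723, -1.6108, -0.3984)  len=0.2389
  (v14,v17,v12) [-+-] → (-0.3723, -1.6108, -0.3984)–(-0.3723, -1.96375, -0.1631)  len=0.4242
  (v12,v17,v15) [-++] → (-0.3723, -1.96375, -0.1631)–(-0.3723, -2.2084, 0)  len=0.2940

Chained into 2 loop(s):
  loop 1: 6 segments, perimeter = 2.2333
  loop 2: 6 segments, perimeter = 2.2333
Total perimeter = 4.467

loops=2 perimeter=4.467


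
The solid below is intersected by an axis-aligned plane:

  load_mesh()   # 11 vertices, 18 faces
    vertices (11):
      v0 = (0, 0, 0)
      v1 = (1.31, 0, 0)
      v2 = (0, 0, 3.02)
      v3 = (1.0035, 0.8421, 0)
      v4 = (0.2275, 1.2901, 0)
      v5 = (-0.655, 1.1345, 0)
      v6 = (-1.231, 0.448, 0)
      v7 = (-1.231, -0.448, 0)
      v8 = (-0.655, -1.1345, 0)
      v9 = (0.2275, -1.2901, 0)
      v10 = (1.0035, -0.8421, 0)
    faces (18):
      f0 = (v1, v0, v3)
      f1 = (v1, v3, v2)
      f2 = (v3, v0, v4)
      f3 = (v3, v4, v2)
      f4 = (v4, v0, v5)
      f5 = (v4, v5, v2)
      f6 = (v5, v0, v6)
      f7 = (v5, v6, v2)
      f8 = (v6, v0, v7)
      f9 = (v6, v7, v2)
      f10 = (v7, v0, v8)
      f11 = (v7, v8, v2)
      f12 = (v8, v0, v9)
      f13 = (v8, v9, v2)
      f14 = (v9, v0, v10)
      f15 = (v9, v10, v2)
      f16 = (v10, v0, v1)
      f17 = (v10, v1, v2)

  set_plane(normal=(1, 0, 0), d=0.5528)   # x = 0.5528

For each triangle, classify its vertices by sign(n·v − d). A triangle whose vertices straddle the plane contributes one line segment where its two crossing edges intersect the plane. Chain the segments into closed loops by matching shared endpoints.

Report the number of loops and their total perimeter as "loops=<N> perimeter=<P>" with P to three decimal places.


Straddling triangles (8 of 18):
  (v1,v0,v3) [+-+] → (0.5528, 0, 0)–(0.5528, 0.463889, 0)  len=0.4639
  (v1,v3,v2) [++-] → (0.5528, 0.463889, 1.35637)–(0.5528, 0, 1.74561)  len=0.6056
  (v3,v0,v4) [+--] → (0.5528, 0.463889, 0)–(0.5528, 1.1023, 0)  len=0.6384
  (v3,v4,v2) [+--] → (0.5528, 1.1023, 0)–(0.5528, 0.463889, 1.35637)  len=1.4991
  (v9,v0,v10) [--+] → (0.5528, -0.463889, 0)–(0.5528, -1.1023, 0)  len=0.6384
  (v9,v10,v2) [-+-] → (0.5528, -1.1023, 0)–(0.5528, -0.463889, 1.35637)  len=1.4991
  (v10,v0,v1) [+-+] → (0.5528, -0.463889, 0)–(0.5528, 0, 0)  len=0.4639
  (v10,v1,v2) [++-] → (0.5528, 0, 1.74561)–(0.5528, -0.463889, 1.35637)  len=0.6056

Chained into 1 loop(s):
  loop 1: 8 segments, perimeter = 6.4139
Total perimeter = 6.414

loops=1 perimeter=6.414


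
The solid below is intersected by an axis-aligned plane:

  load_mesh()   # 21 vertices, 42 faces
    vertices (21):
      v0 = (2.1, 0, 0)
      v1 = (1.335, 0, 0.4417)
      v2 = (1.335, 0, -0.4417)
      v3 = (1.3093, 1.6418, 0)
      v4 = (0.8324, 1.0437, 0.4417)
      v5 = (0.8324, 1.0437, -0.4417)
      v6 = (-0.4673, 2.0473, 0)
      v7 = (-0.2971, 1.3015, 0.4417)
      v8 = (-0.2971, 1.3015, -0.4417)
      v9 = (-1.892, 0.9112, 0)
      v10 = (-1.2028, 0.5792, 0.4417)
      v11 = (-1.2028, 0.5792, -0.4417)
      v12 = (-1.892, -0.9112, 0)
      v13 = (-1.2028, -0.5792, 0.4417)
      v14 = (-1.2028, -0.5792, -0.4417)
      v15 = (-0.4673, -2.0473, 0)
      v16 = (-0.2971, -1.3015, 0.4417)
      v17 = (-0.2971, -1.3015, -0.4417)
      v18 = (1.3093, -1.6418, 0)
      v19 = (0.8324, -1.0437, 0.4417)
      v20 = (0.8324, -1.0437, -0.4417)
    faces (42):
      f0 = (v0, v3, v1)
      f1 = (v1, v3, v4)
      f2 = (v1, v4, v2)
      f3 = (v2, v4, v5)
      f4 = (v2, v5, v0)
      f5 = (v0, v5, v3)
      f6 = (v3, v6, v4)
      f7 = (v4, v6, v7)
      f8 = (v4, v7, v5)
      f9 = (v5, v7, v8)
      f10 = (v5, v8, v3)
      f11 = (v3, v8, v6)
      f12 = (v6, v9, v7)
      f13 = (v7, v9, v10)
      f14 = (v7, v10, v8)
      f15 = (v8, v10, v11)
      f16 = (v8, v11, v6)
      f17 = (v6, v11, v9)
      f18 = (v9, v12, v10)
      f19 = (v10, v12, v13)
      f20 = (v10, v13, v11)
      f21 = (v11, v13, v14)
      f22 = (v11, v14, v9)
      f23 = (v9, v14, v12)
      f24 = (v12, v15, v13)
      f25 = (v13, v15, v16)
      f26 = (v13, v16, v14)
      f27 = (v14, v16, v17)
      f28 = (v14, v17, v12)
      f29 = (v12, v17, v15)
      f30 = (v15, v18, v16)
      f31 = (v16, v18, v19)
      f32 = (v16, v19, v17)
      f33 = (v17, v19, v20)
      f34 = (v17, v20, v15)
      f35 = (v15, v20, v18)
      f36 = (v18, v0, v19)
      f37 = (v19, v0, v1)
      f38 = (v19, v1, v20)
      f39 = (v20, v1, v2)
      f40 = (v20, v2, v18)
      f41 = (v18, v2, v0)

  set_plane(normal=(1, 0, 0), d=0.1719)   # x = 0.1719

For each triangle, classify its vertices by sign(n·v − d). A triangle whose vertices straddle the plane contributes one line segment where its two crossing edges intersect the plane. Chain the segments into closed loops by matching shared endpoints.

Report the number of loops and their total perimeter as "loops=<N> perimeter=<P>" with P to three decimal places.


Straddling triangles (12 of 42):
  (v3,v6,v4) [+-+] → (0.1719, 1.90141, 0)–(0.1719, 1.55372, 0.217231)  len=0.4100
  (v4,v6,v7) [+--] → (0.1719, 1.55372, 0.217231)–(0.1719, 1.19445, 0.4417)  len=0.4236
  (v4,v7,v5) [+-+] → (0.1719, 1.19445, 0.4417)–(0.1719, 1.19445, 0.0748876)  len=0.3668
  (v5,v7,v8) [+--] → (0.1719, 1.19445, 0.0748876)–(0.1719, 1.19445, -0.4417)  len=0.5166
  (v5,v8,v3) [+-+] → (0.1719, 1.19445, -0.4417)–(0.1719, 1.40085, -0.312743)  len=0.2434
  (v3,v8,v6) [+--] → (0.1719, 1.40085, -0.312743)–(0.1719, 1.90141, 0)  len=0.5902
  (v15,v18,v16) [-+-] → (0.1719, -1.90141, 0)–(0.1719, -1.40085, 0.312743)  len=0.5902
  (v16,v18,v19) [-++] → (0.1719, -1.40085, 0.312743)–(0.1719, -1.19445, 0.4417)  len=0.2434
  (v16,v19,v17) [-+-] → (0.1719, -1.19445, 0.4417)–(0.1719, -1.19445, -0.0748876)  len=0.5166
  (v17,v19,v20) [-++] → (0.1719, -1.19445, -0.0748876)–(0.1719, -1.19445, -0.4417)  len=0.3668
  (v17,v20,v15) [-+-] → (0.1719, -1.19445, -0.4417)–(0.1719, -1.55372, -0.217231)  len=0.4236
  (v15,v20,v18) [-++] → (0.1719, -1.55372, -0.217231)–(0.1719, -1.90141, 0)  len=0.4100

Chained into 2 loop(s):
  loop 1: 6 segments, perimeter = 2.5506
  loop 2: 6 segments, perimeter = 2.5506
Total perimeter = 5.101

loops=2 perimeter=5.101


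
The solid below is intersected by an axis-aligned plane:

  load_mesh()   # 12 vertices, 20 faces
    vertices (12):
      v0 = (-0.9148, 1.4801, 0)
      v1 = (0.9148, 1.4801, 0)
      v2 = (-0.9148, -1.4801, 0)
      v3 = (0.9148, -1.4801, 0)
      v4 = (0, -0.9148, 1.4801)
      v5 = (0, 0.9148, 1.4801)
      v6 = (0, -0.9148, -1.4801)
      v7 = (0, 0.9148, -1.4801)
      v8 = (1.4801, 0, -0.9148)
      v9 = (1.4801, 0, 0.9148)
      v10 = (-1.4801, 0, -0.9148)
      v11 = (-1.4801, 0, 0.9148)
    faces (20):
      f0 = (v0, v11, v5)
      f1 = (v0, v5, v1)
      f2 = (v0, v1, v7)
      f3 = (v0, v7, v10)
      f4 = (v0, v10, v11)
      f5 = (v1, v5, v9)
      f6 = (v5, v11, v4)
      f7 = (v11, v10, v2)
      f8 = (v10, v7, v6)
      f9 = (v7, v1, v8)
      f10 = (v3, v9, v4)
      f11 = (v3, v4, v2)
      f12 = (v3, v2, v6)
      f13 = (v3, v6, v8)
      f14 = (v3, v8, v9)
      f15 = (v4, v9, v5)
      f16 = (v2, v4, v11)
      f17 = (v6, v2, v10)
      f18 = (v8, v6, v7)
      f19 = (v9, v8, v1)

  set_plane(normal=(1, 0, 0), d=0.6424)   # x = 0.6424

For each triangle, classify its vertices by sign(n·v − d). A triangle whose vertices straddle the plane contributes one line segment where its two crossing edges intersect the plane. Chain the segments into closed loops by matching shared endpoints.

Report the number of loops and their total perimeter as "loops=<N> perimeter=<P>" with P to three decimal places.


Straddling triangles (10 of 20):
  (v0,v5,v1) [--+] → (0.6424, 1.31177, 0.440729)–(0.6424, 1.4801, 0)  len=0.4718
  (v0,v1,v7) [-+-] → (0.6424, 1.4801, 0)–(0.6424, 1.31177, -0.440729)  len=0.4718
  (v1,v5,v9) [+-+] → (0.6424, 1.31177, 0.440729)–(0.6424, 0.517754, 1.23475)  len=1.1229
  (v7,v1,v8) [-++] → (0.6424, 1.31177, -0.440729)–(0.6424, 0.517754, -1.23475)  len=1.1229
  (v3,v9,v4) [++-] → (0.6424, -0.517754, 1.23475)–(0.6424, -1.31177, 0.440729)  len=1.1229
  (v3,v4,v2) [+--] → (0.6424, -1.31177, 0.440729)–(0.6424, -1.4801, 0)  len=0.4718
  (v3,v2,v6) [+--] → (0.6424, -1.4801, 0)–(0.6424, -1.31177, -0.440729)  len=0.4718
  (v3,v6,v8) [+-+] → (0.6424, -1.31177, -0.440729)–(0.6424, -0.517754, -1.23475)  len=1.1229
  (v4,v9,v5) [-+-] → (0.6424, -0.517754, 1.23475)–(0.6424, 0.517754, 1.23475)  len=1.0355
  (v8,v6,v7) [+--] → (0.6424, -0.517754, -1.23475)–(0.6424, 0.517754, -1.23475)  len=1.0355

Chained into 1 loop(s):
  loop 1: 10 segments, perimeter = 8.4498
Total perimeter = 8.450

loops=1 perimeter=8.450
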